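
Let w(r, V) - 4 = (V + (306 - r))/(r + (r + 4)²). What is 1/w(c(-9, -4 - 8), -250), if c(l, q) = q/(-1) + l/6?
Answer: 883/3714 ≈ 0.23775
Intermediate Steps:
c(l, q) = -q + l/6 (c(l, q) = q*(-1) + l*(⅙) = -q + l/6)
w(r, V) = 4 + (306 + V - r)/(r + (4 + r)²) (w(r, V) = 4 + (V + (306 - r))/(r + (r + 4)²) = 4 + (306 + V - r)/(r + (4 + r)²))
1/w(c(-9, -4 - 8), -250) = 1/((306 - 250 + 3*(-(-4 - 8) + (⅙)*(-9)) + 4*(4 + (-(-4 - 8) + (⅙)*(-9)))²)/((-(-4 - 8) + (⅙)*(-9)) + (4 + (-(-4 - 8) + (⅙)*(-9)))²)) = 1/((306 - 250 + 3*(-1*(-12) - 3/2) + 4*(4 + (-1*(-12) - 3/2))²)/((-1*(-12) - 3/2) + (4 + (-1*(-12) - 3/2))²)) = 1/((306 - 250 + 3*(12 - 3/2) + 4*(4 + (12 - 3/2))²)/((12 - 3/2) + (4 + (12 - 3/2))²)) = 1/((306 - 250 + 3*(21/2) + 4*(4 + 21/2)²)/(21/2 + (4 + 21/2)²)) = 1/((306 - 250 + 63/2 + 4*(29/2)²)/(21/2 + (29/2)²)) = 1/((306 - 250 + 63/2 + 4*(841/4))/(21/2 + 841/4)) = 1/((306 - 250 + 63/2 + 841)/(883/4)) = 1/((4/883)*(1857/2)) = 1/(3714/883) = 883/3714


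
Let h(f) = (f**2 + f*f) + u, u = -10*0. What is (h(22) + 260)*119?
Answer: 146132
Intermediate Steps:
u = 0
h(f) = 2*f**2 (h(f) = (f**2 + f*f) + 0 = (f**2 + f**2) + 0 = 2*f**2 + 0 = 2*f**2)
(h(22) + 260)*119 = (2*22**2 + 260)*119 = (2*484 + 260)*119 = (968 + 260)*119 = 1228*119 = 146132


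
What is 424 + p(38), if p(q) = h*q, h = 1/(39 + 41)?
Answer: 16979/40 ≈ 424.48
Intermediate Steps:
h = 1/80 ≈ 0.012500
p(q) = q/80
424 + p(38) = 424 + (1/80)*38 = 424 + 19/40 = 16979/40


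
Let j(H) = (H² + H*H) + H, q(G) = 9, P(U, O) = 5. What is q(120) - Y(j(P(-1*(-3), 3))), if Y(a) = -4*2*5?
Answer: 49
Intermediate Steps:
j(H) = H + 2*H² (j(H) = (H² + H²) + H = 2*H² + H = H + 2*H²)
Y(a) = -40 (Y(a) = -8*5 = -40)
q(120) - Y(j(P(-1*(-3), 3))) = 9 - 1*(-40) = 9 + 40 = 49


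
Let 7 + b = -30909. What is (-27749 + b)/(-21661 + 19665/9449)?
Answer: 554325585/204655124 ≈ 2.7086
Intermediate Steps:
b = -30916 (b = -7 - 30909 = -30916)
(-27749 + b)/(-21661 + 19665/9449) = (-27749 - 30916)/(-21661 + 19665/9449) = -58665/(-21661 + 19665*(1/9449)) = -58665/(-21661 + 19665/9449) = -58665/(-204655124/9449) = -58665*(-9449/204655124) = 554325585/204655124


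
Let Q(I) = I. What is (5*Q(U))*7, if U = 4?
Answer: 140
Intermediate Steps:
(5*Q(U))*7 = (5*4)*7 = 20*7 = 140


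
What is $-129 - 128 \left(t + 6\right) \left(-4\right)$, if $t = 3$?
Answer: $4479$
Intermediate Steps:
$-129 - 128 \left(t + 6\right) \left(-4\right) = -129 - 128 \left(3 + 6\right) \left(-4\right) = -129 - 128 \cdot 9 \left(-4\right) = -129 - -4608 = -129 + 4608 = 4479$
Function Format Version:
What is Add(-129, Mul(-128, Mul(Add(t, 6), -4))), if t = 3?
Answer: 4479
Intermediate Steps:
Add(-129, Mul(-128, Mul(Add(t, 6), -4))) = Add(-129, Mul(-128, Mul(Add(3, 6), -4))) = Add(-129, Mul(-128, Mul(9, -4))) = Add(-129, Mul(-128, -36)) = Add(-129, 4608) = 4479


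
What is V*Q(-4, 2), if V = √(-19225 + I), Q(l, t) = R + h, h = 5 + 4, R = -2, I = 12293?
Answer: 14*I*√1733 ≈ 582.81*I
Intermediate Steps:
h = 9
Q(l, t) = 7 (Q(l, t) = -2 + 9 = 7)
V = 2*I*√1733 (V = √(-19225 + 12293) = √(-6932) = 2*I*√1733 ≈ 83.259*I)
V*Q(-4, 2) = (2*I*√1733)*7 = 14*I*√1733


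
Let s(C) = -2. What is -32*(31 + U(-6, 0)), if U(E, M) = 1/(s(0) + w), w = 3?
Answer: -1024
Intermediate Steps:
U(E, M) = 1 (U(E, M) = 1/(-2 + 3) = 1/1 = 1)
-32*(31 + U(-6, 0)) = -32*(31 + 1) = -32*32 = -1024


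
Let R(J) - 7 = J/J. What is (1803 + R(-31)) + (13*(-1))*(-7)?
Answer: 1902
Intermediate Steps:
R(J) = 8 (R(J) = 7 + J/J = 7 + 1 = 8)
(1803 + R(-31)) + (13*(-1))*(-7) = (1803 + 8) + (13*(-1))*(-7) = 1811 - 13*(-7) = 1811 + 91 = 1902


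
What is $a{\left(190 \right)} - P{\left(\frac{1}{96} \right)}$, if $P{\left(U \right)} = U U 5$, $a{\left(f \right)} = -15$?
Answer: $- \frac{138245}{9216} \approx -15.001$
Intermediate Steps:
$P{\left(U \right)} = 5 U^{2}$ ($P{\left(U \right)} = U^{2} \cdot 5 = 5 U^{2}$)
$a{\left(190 \right)} - P{\left(\frac{1}{96} \right)} = -15 - 5 \left(\frac{1}{96}\right)^{2} = -15 - \frac{5}{9216} = - \frac{138245}{9216}$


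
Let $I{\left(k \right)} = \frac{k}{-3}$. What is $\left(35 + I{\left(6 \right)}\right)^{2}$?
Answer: $1089$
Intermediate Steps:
$I{\left(k \right)} = - \frac{k}{3}$ ($I{\left(k \right)} = k \left(- \frac{1}{3}\right) = - \frac{k}{3}$)
$\left(35 + I{\left(6 \right)}\right)^{2} = \left(35 - 2\right)^{2} = 33^{2} = 1089$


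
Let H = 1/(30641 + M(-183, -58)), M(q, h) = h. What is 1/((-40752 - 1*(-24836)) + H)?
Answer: -30583/486759027 ≈ -6.2830e-5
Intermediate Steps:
H = 1/30583 (H = 1/(30641 - 58) = 1/30583 ≈ 3.2698e-5)
1/((-40752 - 1*(-24836)) + H) = 1/((-40752 - 1*(-24836)) + 1/30583) = 1/((-40752 + 24836) + 1/30583) = 1/(-15916 + 1/30583) = 1/(-486759027/30583) = -30583/486759027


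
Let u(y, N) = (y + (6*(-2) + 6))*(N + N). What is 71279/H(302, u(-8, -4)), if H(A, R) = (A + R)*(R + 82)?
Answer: 71279/80316 ≈ 0.88748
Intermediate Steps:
u(y, N) = 2*N*(-6 + y) (u(y, N) = (y + (-12 + 6))*(2*N) = (y - 6)*(2*N) = (-6 + y)*(2*N) = 2*N*(-6 + y))
H(A, R) = (82 + R)*(A + R) (H(A, R) = (A + R)*(82 + R) = (82 + R)*(A + R))
71279/H(302, u(-8, -4)) = 71279/((2*(-4)*(-6 - 8))**2 + 82*302 + 82*(2*(-4)*(-6 - 8)) + 302*(2*(-4)*(-6 - 8))) = 71279/((2*(-4)*(-14))**2 + 24764 + 82*(2*(-4)*(-14)) + 302*(2*(-4)*(-14))) = 71279/(112**2 + 24764 + 82*112 + 302*112) = 71279/(12544 + 24764 + 9184 + 33824) = 71279/80316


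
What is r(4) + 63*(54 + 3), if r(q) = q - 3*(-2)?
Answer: 3601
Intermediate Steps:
r(q) = 6 + q (r(q) = q + 6 = 6 + q)
r(4) + 63*(54 + 3) = (6 + 4) + 63*(54 + 3) = 10 + 63*57 = 10 + 3591 = 3601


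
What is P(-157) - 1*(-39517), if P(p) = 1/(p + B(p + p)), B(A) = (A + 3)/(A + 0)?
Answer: 1935818965/48987 ≈ 39517.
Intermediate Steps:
B(A) = (3 + A)/A
P(p) = 1/(p + (3 + 2*p)/(2*p)) (P(p) = 1/(p + (3 + (p + p))/(p + p)) = 1/(p + (3 + 2*p)/((2*p))) = 1/(p + (1/(2*p))*(3 + 2*p)) = 1/(p + (3 + 2*p)/(2*p)))
P(-157) - 1*(-39517) = 2*(-157)/(3 + 2*(-157) + 2*(-157)²) - 1*(-39517) = 2*(-157)/(3 - 314 + 2*24649) + 39517 = 2*(-157)/(3 - 314 + 49298) + 39517 = 2*(-157)/48987 + 39517 = 2*(-157)*(1/48987) + 39517 = -314/48987 + 39517 = 1935818965/48987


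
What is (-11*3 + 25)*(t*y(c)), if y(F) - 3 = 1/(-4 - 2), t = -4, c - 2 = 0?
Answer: 272/3 ≈ 90.667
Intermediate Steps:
c = 2 (c = 2 + 0 = 2)
y(F) = 17/6 (y(F) = 3 + 1/(-4 - 2) = 3 + 1/(-6) = 3 - 1/6 = 17/6)
(-11*3 + 25)*(t*y(c)) = (-11*3 + 25)*(-4*17/6) = (-33 + 25)*(-34/3) = -8*(-34/3) = 272/3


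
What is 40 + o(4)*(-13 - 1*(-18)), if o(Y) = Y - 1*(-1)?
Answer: 65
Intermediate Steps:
o(Y) = 1 + Y (o(Y) = Y + 1 = 1 + Y)
40 + o(4)*(-13 - 1*(-18)) = 40 + (1 + 4)*(-13 - 1*(-18)) = 40 + 5*(-13 + 18) = 40 + 5*5 = 40 + 25 = 65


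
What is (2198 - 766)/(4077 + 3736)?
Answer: 1432/7813 ≈ 0.18328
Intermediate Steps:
(2198 - 766)/(4077 + 3736) = 1432/7813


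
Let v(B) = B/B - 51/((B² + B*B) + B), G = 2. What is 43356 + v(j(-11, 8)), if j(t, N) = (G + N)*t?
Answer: 348156693/8030 ≈ 43357.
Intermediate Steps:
j(t, N) = t*(2 + N) (j(t, N) = (2 + N)*t = t*(2 + N))
v(B) = 1 - 51/(B + 2*B²) (v(B) = 1 - 51/((B² + B²) + B) = 1 - 51/(2*B² + B) = 1 - 51/(B + 2*B²))
43356 + v(j(-11, 8)) = 43356 + (-51 - 11*(2 + 8) + 2*(-11*(2 + 8))²)/(((-11*(2 + 8)))*(1 + 2*(-11*(2 + 8)))) = 43356 + (-51 - 11*10 + 2*(-11*10)²)/(((-11*10))*(1 + 2*(-11*10))) = 43356 + (-51 - 110 + 2*(-110)²)/((-110)*(1 + 2*(-110))) = 43356 - (-51 - 110 + 2*12100)/(110*(1 - 220)) = 43356 - 1/110*(-51 - 110 + 24200)/(-219) = 43356 - 1/110*(-1/219)*24039 = 43356 + 8013/8030 = 348156693/8030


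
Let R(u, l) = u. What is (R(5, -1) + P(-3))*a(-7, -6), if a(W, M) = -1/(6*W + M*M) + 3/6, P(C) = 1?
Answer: 4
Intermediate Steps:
a(W, M) = ½ - 1/(M² + 6*W) (a(W, M) = -1/(6*W + M²) + 3*(⅙) = -1/(M² + 6*W) + ½ = ½ - 1/(M² + 6*W))
(R(5, -1) + P(-3))*a(-7, -6) = (5 + 1)*((-2 + (-6)² + 6*(-7))/(2*((-6)² + 6*(-7)))) = 6*((-2 + 36 - 42)/(2*(36 - 42))) = 6*((½)*(-8)/(-6)) = 6*((½)*(-⅙)*(-8)) = 6*(⅔) = 4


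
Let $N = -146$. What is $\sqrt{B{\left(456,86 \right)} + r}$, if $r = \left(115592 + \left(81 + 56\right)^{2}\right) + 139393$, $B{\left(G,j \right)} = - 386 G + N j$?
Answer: $\sqrt{85182} \approx 291.86$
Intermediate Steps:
$B{\left(G,j \right)} = - 386 G - 146 j$
$r = 273754$ ($r = \left(115592 + 137^{2}\right) + 139393 = \left(115592 + 18769\right) + 139393 = 134361 + 139393 = 273754$)
$\sqrt{B{\left(456,86 \right)} + r} = \sqrt{\left(\left(-386\right) 456 - 12556\right) + 273754} = \sqrt{\left(-176016 - 12556\right) + 273754} = \sqrt{-188572 + 273754} = \sqrt{85182}$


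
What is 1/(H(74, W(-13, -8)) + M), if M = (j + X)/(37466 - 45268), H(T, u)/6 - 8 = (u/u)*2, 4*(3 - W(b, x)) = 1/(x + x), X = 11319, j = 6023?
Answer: 3901/225389 ≈ 0.017308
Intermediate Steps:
W(b, x) = 3 - 1/(8*x) (W(b, x) = 3 - 1/(4*(x + x)) = 3 - 1/(2*x)/4 = 3 - 1/(8*x))
H(T, u) = 60 (H(T, u) = 48 + 6*((u/u)*2) = 48 + 6*(1*2) = 48 + 6*2 = 48 + 12 = 60)
M = -8671/3901 (M = (6023 + 11319)/(37466 - 45268) = 17342/(-7802) = 17342*(-1/7802) = -8671/3901 ≈ -2.2228)
1/(H(74, W(-13, -8)) + M) = 1/(60 - 8671/3901) = 1/(225389/3901) = 3901/225389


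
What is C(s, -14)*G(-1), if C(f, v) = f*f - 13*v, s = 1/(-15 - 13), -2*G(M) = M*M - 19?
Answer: 1284201/784 ≈ 1638.0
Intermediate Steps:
G(M) = 19/2 - M²/2 (G(M) = -(M*M - 19)/2 = -(M² - 19)/2 = -(-19 + M²)/2 = 19/2 - M²/2)
s = -1/28 (s = 1/(-28) = -1/28 ≈ -0.035714)
C(f, v) = f² - 13*v
C(s, -14)*G(-1) = ((-1/28)² - 13*(-14))*(19/2 - ½*(-1)²) = (1/784 + 182)*(19/2 - ½*1) = 142689*(19/2 - ½)/784 = (142689/784)*9 = 1284201/784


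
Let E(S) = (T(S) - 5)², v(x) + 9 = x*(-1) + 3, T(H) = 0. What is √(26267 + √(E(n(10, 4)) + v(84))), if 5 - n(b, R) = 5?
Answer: √(26267 + I*√65) ≈ 162.07 + 0.025*I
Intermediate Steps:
n(b, R) = 0 (n(b, R) = 5 - 1*5 = 5 - 5 = 0)
v(x) = -6 - x (v(x) = -9 + (x*(-1) + 3) = -9 + (-x + 3) = -9 + (3 - x) = -6 - x)
E(S) = 25 (E(S) = (0 - 5)² = (-5)² = 25)
√(26267 + √(E(n(10, 4)) + v(84))) = √(26267 + √(25 + (-6 - 1*84))) = √(26267 + √(25 + (-6 - 84))) = √(26267 + √(25 - 90)) = √(26267 + √(-65)) = √(26267 + I*√65)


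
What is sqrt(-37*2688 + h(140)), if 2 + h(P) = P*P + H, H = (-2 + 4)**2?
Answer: I*sqrt(79854) ≈ 282.58*I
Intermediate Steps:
H = 4 (H = 2**2 = 4)
h(P) = 2 + P**2 (h(P) = -2 + (P*P + 4) = -2 + (P**2 + 4) = -2 + (4 + P**2) = 2 + P**2)
sqrt(-37*2688 + h(140)) = sqrt(-37*2688 + (2 + 140**2)) = sqrt(-99456 + (2 + 19600)) = sqrt(-99456 + 19602) = sqrt(-79854) = I*sqrt(79854)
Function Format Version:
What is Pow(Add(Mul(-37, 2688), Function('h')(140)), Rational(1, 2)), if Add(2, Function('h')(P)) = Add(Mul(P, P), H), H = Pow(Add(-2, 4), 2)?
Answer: Mul(I, Pow(79854, Rational(1, 2))) ≈ Mul(282.58, I)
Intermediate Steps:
H = 4 (H = Pow(2, 2) = 4)
Function('h')(P) = Add(2, Pow(P, 2)) (Function('h')(P) = Add(-2, Add(Mul(P, P), 4)) = Add(-2, Add(Pow(P, 2), 4)) = Add(-2, Add(4, Pow(P, 2))) = Add(2, Pow(P, 2)))
Pow(Add(Mul(-37, 2688), Function('h')(140)), Rational(1, 2)) = Pow(Add(Mul(-37, 2688), Add(2, Pow(140, 2))), Rational(1, 2)) = Pow(Add(-99456, Add(2, 19600)), Rational(1, 2)) = Pow(Add(-99456, 19602), Rational(1, 2)) = Pow(-79854, Rational(1, 2)) = Mul(I, Pow(79854, Rational(1, 2)))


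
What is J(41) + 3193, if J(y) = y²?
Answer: 4874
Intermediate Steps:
J(41) + 3193 = 41² + 3193 = 1681 + 3193 = 4874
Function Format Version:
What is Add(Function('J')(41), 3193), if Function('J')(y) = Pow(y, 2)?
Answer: 4874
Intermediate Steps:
Add(Function('J')(41), 3193) = Add(Pow(41, 2), 3193) = Add(1681, 3193) = 4874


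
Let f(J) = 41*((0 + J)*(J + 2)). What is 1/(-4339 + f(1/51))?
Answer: -2601/11281516 ≈ -0.00023055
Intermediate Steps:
f(J) = 41*J*(2 + J) (f(J) = 41*(J*(2 + J)) = 41*J*(2 + J))
1/(-4339 + f(1/51)) = 1/(-4339 + 41*(2 + 1/51)/51) = 1/(-4339 + 41*(1/51)*(2 + 1/51)) = 1/(-4339 + 41*(1/51)*(103/51)) = 1/(-4339 + 4223/2601) = 1/(-11281516/2601) = -2601/11281516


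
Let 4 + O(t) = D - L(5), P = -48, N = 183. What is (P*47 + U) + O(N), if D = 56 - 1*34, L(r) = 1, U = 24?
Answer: -2215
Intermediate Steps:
D = 22 (D = 56 - 34 = 22)
O(t) = 17 (O(t) = -4 + (22 - 1*1) = -4 + (22 - 1) = -4 + 21 = 17)
(P*47 + U) + O(N) = (-48*47 + 24) + 17 = (-2256 + 24) + 17 = -2232 + 17 = -2215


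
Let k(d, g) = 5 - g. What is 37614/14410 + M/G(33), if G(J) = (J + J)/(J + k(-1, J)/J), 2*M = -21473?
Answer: -14915321143/2853180 ≈ -5227.6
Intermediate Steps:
M = -21473/2 (M = (1/2)*(-21473) = -21473/2 ≈ -10737.)
G(J) = 2*J/(J + (5 - J)/J) (G(J) = (J + J)/(J + (5 - J)/J) = (2*J)/(J + (5 - J)/J) = 2*J/(J + (5 - J)/J))
37614/14410 + M/G(33) = 37614/14410 - 21473/(2*(2*33**2/(5 + 33**2 - 1*33))) = 37614*(1/14410) - 21473/(2*(2*1089/(5 + 1089 - 33))) = 18807/7205 - 21473/(2*(2*1089/1061)) = 18807/7205 - 21473/(2*(2*1089*(1/1061))) = 18807/7205 - 21473/(2*2178/1061) = 18807/7205 - 21473/2*1061/2178 = 18807/7205 - 22782853/4356 = -14915321143/2853180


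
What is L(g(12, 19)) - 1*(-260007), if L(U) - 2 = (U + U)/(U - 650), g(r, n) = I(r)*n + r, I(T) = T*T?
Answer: 272752189/1049 ≈ 2.6001e+5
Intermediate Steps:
I(T) = T²
g(r, n) = r + n*r² (g(r, n) = r²*n + r = n*r² + r = r + n*r²)
L(U) = 2 + 2*U/(-650 + U) (L(U) = 2 + (U + U)/(U - 650) = 2 + (2*U)/(-650 + U) = 2 + 2*U/(-650 + U))
L(g(12, 19)) - 1*(-260007) = 4*(-325 + 12*(1 + 19*12))/(-650 + 12*(1 + 19*12)) - 1*(-260007) = 4*(-325 + 12*(1 + 228))/(-650 + 12*(1 + 228)) + 260007 = 4*(-325 + 12*229)/(-650 + 12*229) + 260007 = 4*(-325 + 2748)/(-650 + 2748) + 260007 = 4*2423/2098 + 260007 = 4*(1/2098)*2423 + 260007 = 4846/1049 + 260007 = 272752189/1049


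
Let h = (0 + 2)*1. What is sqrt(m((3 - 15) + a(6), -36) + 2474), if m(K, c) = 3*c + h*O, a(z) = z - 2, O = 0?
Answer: 13*sqrt(14) ≈ 48.642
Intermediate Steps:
a(z) = -2 + z
h = 2 (h = 2*1 = 2)
m(K, c) = 3*c (m(K, c) = 3*c + 2*0 = 3*c + 0 = 3*c)
sqrt(m((3 - 15) + a(6), -36) + 2474) = sqrt(3*(-36) + 2474) = sqrt(-108 + 2474) = sqrt(2366) = 13*sqrt(14)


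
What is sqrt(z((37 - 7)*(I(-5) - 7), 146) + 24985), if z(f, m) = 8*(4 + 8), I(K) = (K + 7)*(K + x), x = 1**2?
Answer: sqrt(25081) ≈ 158.37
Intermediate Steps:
x = 1
I(K) = (1 + K)*(7 + K) (I(K) = (K + 7)*(K + 1) = (7 + K)*(1 + K) = (1 + K)*(7 + K))
z(f, m) = 96 (z(f, m) = 8*12 = 96)
sqrt(z((37 - 7)*(I(-5) - 7), 146) + 24985) = sqrt(96 + 24985) = sqrt(25081)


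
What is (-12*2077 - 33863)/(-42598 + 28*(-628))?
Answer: 58787/60182 ≈ 0.97682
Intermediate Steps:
(-12*2077 - 33863)/(-42598 + 28*(-628)) = (-24924 - 33863)/(-42598 - 17584) = -58787/(-60182) = -58787*(-1/60182) = 58787/60182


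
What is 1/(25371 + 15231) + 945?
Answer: 38368891/40602 ≈ 945.00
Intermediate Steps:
1/(25371 + 15231) + 945 = 1/40602 + 945 = 38368891/40602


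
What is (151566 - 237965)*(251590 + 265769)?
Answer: -44699300241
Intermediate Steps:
(151566 - 237965)*(251590 + 265769) = -86399*517359 = -44699300241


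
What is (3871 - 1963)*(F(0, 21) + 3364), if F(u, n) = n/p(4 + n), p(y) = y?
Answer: 160502868/25 ≈ 6.4201e+6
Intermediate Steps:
F(u, n) = n/(4 + n)
(3871 - 1963)*(F(0, 21) + 3364) = (3871 - 1963)*(21/(4 + 21) + 3364) = 1908*(21/25 + 3364) = 1908*(84121/25) = 160502868/25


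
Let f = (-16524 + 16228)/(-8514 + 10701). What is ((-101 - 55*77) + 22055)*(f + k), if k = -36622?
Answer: -1419160956590/2187 ≈ -6.4891e+8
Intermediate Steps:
f = -296/2187 ≈ -0.13535
((-101 - 55*77) + 22055)*(f + k) = ((-101 - 55*77) + 22055)*(-296/2187 - 36622) = ((-101 - 4235) + 22055)*(-80092610/2187) = (-4336 + 22055)*(-80092610/2187) = 17719*(-80092610/2187) = -1419160956590/2187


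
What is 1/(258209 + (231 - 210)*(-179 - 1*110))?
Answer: 1/252140 ≈ 3.9661e-6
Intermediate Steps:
1/(258209 + (231 - 210)*(-179 - 1*110)) = 1/(258209 + 21*(-179 - 110)) = 1/(258209 + 21*(-289)) = 1/(258209 - 6069) = 1/252140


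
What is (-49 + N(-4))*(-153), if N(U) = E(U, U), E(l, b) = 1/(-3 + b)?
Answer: 52632/7 ≈ 7518.9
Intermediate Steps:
N(U) = 1/(-3 + U)
(-49 + N(-4))*(-153) = (-49 + 1/(-3 - 4))*(-153) = (-49 + 1/(-7))*(-153) = (-49 - ⅐)*(-153) = -344/7*(-153) = 52632/7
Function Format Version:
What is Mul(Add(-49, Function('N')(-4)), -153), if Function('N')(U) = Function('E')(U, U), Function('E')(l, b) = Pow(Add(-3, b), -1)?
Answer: Rational(52632, 7) ≈ 7518.9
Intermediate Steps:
Function('N')(U) = Pow(Add(-3, U), -1)
Mul(Add(-49, Function('N')(-4)), -153) = Mul(Add(-49, Pow(Add(-3, -4), -1)), -153) = Mul(Add(-49, Pow(-7, -1)), -153) = Mul(Add(-49, Rational(-1, 7)), -153) = Mul(Rational(-344, 7), -153) = Rational(52632, 7)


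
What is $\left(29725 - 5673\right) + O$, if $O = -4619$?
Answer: $19433$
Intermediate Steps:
$\left(29725 - 5673\right) + O = \left(29725 - 5673\right) - 4619 = 24052 - 4619 = 19433$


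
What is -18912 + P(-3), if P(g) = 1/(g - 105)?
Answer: -2042497/108 ≈ -18912.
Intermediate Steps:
P(g) = 1/(-105 + g)
-18912 + P(-3) = -18912 + 1/(-105 - 3) = -18912 + 1/(-108) = -18912 - 1/108 = -2042497/108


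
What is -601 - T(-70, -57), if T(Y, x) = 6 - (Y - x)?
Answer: -620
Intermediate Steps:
T(Y, x) = 6 + x - Y (T(Y, x) = 6 + (x - Y) = 6 + x - Y)
-601 - T(-70, -57) = -601 - (6 - 57 - 1*(-70)) = -601 - (6 - 57 + 70) = -601 - 1*19 = -601 - 19 = -620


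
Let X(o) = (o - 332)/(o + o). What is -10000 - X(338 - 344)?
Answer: -60169/6 ≈ -10028.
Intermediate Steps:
X(o) = (-332 + o)/(2*o) (X(o) = (-332 + o)/((2*o)) = (-332 + o)*(1/(2*o)) = (-332 + o)/(2*o))
-10000 - X(338 - 344) = -10000 - (-332 + (338 - 344))/(2*(338 - 344)) = -10000 - (-332 - 6)/(2*(-6)) = -10000 - (-1)*(-338)/(2*6) = -10000 - 1*169/6 = -10000 - 169/6 = -60169/6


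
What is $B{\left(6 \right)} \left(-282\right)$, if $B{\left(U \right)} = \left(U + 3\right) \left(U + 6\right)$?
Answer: $-30456$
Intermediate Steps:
$B{\left(U \right)} = \left(3 + U\right) \left(6 + U\right)$
$B{\left(6 \right)} \left(-282\right) = \left(18 + 6^{2} + 9 \cdot 6\right) \left(-282\right) = \left(18 + 36 + 54\right) \left(-282\right) = 108 \left(-282\right) = -30456$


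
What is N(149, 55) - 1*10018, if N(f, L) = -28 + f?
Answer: -9897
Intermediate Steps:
N(149, 55) - 1*10018 = (-28 + 149) - 1*10018 = 121 - 10018 = -9897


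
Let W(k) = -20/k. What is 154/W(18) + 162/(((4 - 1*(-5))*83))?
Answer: -57429/415 ≈ -138.38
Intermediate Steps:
154/W(18) + 162/(((4 - 1*(-5))*83)) = 154/((-20/18)) + 162/(((4 - 1*(-5))*83)) = 154/((-20*1/18)) + 162/(((4 + 5)*83)) = 154/(-10/9) + 162/((9*83)) = 154*(-9/10) + 162/747 = -693/5 + 162*(1/747) = -693/5 + 18/83 = -57429/415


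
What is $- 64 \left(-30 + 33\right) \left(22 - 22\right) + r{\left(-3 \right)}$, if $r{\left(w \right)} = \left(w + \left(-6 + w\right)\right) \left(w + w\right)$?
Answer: $72$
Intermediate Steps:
$r{\left(w \right)} = 2 w \left(-6 + 2 w\right)$ ($r{\left(w \right)} = \left(-6 + 2 w\right) 2 w = 2 w \left(-6 + 2 w\right)$)
$- 64 \left(-30 + 33\right) \left(22 - 22\right) + r{\left(-3 \right)} = - 64 \left(-30 + 33\right) \left(22 - 22\right) + 4 \left(-3\right) \left(-3 - 3\right) = - 64 \cdot 3 \cdot 0 + 4 \left(-3\right) \left(-6\right) = \left(-64\right) 0 + 72 = 0 + 72 = 72$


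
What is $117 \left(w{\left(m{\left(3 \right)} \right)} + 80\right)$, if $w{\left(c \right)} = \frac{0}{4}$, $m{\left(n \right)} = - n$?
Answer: $9360$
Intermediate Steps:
$w{\left(c \right)} = 0$ ($w{\left(c \right)} = 0 \cdot \frac{1}{4} = 0$)
$117 \left(w{\left(m{\left(3 \right)} \right)} + 80\right) = 117 \left(0 + 80\right) = 117 \cdot 80 = 9360$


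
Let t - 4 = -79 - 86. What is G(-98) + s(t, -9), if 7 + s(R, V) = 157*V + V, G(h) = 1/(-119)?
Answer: -170052/119 ≈ -1429.0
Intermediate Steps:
G(h) = -1/119
t = -161 (t = 4 + (-79 - 86) = 4 - 165 = -161)
s(R, V) = -7 + 158*V (s(R, V) = -7 + (157*V + V) = -7 + 158*V)
G(-98) + s(t, -9) = -1/119 + (-7 + 158*(-9)) = -1/119 + (-7 - 1422) = -1/119 - 1429 = -170052/119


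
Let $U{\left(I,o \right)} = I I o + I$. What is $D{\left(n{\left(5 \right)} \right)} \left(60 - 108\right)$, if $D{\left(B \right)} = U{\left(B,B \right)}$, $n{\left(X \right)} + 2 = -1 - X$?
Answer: $24960$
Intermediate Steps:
$n{\left(X \right)} = -3 - X$ ($n{\left(X \right)} = -2 - \left(1 + X\right) = -3 - X$)
$U{\left(I,o \right)} = I + o I^{2}$ ($U{\left(I,o \right)} = I^{2} o + I = o I^{2} + I = I + o I^{2}$)
$D{\left(B \right)} = B \left(1 + B^{2}\right)$ ($D{\left(B \right)} = B \left(1 + B B\right) = B \left(1 + B^{2}\right)$)
$D{\left(n{\left(5 \right)} \right)} \left(60 - 108\right) = \left(\left(-3 - 5\right) + \left(-3 - 5\right)^{3}\right) \left(60 - 108\right) = \left(\left(-3 - 5\right) + \left(-3 - 5\right)^{3}\right) \left(-48\right) = \left(-8 + \left(-8\right)^{3}\right) \left(-48\right) = \left(-8 - 512\right) \left(-48\right) = \left(-520\right) \left(-48\right) = 24960$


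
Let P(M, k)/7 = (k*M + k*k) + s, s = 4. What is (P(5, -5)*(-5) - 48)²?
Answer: 35344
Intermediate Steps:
P(M, k) = 28 + 7*k² + 7*M*k (P(M, k) = 7*((k*M + k*k) + 4) = 7*((M*k + k²) + 4) = 7*((k² + M*k) + 4) = 7*(4 + k² + M*k) = 28 + 7*k² + 7*M*k)
(P(5, -5)*(-5) - 48)² = ((28 + 7*(-5)² + 7*5*(-5))*(-5) - 48)² = ((28 + 7*25 - 175)*(-5) - 48)² = ((28 + 175 - 175)*(-5) - 48)² = (28*(-5) - 48)² = (-140 - 48)² = (-188)² = 35344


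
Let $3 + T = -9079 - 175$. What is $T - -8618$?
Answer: $-639$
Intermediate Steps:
$T = -9257$ ($T = -3 - 9254 = -9257$)
$T - -8618 = -9257 - -8618 = -9257 + 8618 = -639$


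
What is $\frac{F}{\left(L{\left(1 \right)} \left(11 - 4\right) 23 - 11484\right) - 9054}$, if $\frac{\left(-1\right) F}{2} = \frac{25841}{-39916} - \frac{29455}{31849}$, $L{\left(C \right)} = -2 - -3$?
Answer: $- \frac{1998735789}{12952484002934} \approx -0.00015431$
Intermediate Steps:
$L{\left(C \right)} = 1$ ($L{\left(C \right)} = -2 + 3 = 1$)
$F = \frac{1998735789}{635642342}$ ($F = - 2 \left(\frac{25841}{-39916} - \frac{29455}{31849}\right) = - 2 \left(25841 \left(- \frac{1}{39916}\right) - \frac{29455}{31849}\right) = - 2 \left(- \frac{25841}{39916} - \frac{29455}{31849}\right) = \left(-2\right) \left(- \frac{1998735789}{1271284684}\right) = \frac{1998735789}{635642342} \approx 3.1444$)
$\frac{F}{\left(L{\left(1 \right)} \left(11 - 4\right) 23 - 11484\right) - 9054} = \frac{1998735789}{635642342 \left(\left(1 \left(11 - 4\right) 23 - 11484\right) - 9054\right)} = \frac{1998735789}{635642342 \left(\left(1 \cdot 7 \cdot 23 - 11484\right) - 9054\right)} = \frac{1998735789}{635642342 \left(\left(7 \cdot 23 - 11484\right) - 9054\right)} = \frac{1998735789}{635642342 \left(\left(161 - 11484\right) - 9054\right)} = \frac{1998735789}{635642342 \left(-11323 - 9054\right)} = \frac{1998735789}{635642342 \left(-20377\right)} = \frac{1998735789}{635642342} \left(- \frac{1}{20377}\right) = - \frac{1998735789}{12952484002934}$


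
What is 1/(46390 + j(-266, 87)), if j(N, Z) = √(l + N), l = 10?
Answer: 23195/1076016178 - 4*I/538008089 ≈ 2.1556e-5 - 7.4348e-9*I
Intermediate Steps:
j(N, Z) = √(10 + N)
1/(46390 + j(-266, 87)) = 1/(46390 + √(10 - 266)) = 1/(46390 + √(-256)) = 1/(46390 + 16*I) = (46390 - 16*I)/2152032356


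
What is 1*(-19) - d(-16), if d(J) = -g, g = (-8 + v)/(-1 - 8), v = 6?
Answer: -169/9 ≈ -18.778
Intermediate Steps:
g = 2/9 (g = (-8 + 6)/(-1 - 8) = -2/(-9) = -2*(-1/9) = 2/9 ≈ 0.22222)
d(J) = -2/9 (d(J) = -1*2/9 = -2/9)
1*(-19) - d(-16) = 1*(-19) - 1*(-2/9) = -19 + 2/9 = -169/9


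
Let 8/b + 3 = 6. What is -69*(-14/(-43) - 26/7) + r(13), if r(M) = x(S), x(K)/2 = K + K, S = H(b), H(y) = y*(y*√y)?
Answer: 70380/301 + 512*√6/27 ≈ 280.27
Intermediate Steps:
b = 8/3 (b = 8/(-3 + 6) = 8/3 ≈ 2.6667)
H(y) = y^(5/2) (H(y) = y*y^(3/2) = y^(5/2))
S = 128*√6/27 (S = (8/3)^(5/2) = 128*√6/27 ≈ 11.612)
x(K) = 4*K (x(K) = 2*(K + K) = 2*(2*K) = 4*K)
r(M) = 512*√6/27 (r(M) = 4*(128*√6/27) = 512*√6/27)
-69*(-14/(-43) - 26/7) + r(13) = -69*(-14/(-43) - 26/7) + 512*√6/27 = -69*(-14*(-1/43) - 26*⅐) + 512*√6/27 = -69*(14/43 - 26/7) + 512*√6/27 = -69*(-1020/301) + 512*√6/27 = 70380/301 + 512*√6/27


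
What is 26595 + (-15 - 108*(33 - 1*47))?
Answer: 28092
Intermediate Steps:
26595 + (-15 - 108*(33 - 1*47)) = 26595 + (-15 - 108*(33 - 47)) = 26595 + (-15 - 108*(-14)) = 26595 + (-15 + 1512) = 26595 + 1497 = 28092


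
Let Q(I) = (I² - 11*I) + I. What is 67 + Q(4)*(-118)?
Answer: 2899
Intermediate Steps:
Q(I) = I² - 10*I
67 + Q(4)*(-118) = 67 + (4*(-10 + 4))*(-118) = 67 + (4*(-6))*(-118) = 67 - 24*(-118) = 67 + 2832 = 2899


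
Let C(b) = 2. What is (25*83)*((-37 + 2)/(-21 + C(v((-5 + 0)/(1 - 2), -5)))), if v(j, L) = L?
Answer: 72625/19 ≈ 3822.4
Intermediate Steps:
(25*83)*((-37 + 2)/(-21 + C(v((-5 + 0)/(1 - 2), -5)))) = (25*83)*((-37 + 2)/(-21 + 2)) = 2075*(-35/(-19)) = 2075*(-35*(-1/19)) = 2075*(35/19) = 72625/19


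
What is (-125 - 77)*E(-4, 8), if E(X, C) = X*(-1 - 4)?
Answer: -4040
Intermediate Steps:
E(X, C) = -5*X (E(X, C) = X*(-5) = -5*X)
(-125 - 77)*E(-4, 8) = (-125 - 77)*(-5*(-4)) = -202*20 = -4040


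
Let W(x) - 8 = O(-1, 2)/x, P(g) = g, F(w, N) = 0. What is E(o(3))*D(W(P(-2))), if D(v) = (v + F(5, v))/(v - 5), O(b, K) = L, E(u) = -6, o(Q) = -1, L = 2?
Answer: -21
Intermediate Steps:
O(b, K) = 2
W(x) = 8 + 2/x
D(v) = v/(-5 + v) (D(v) = (v + 0)/(v - 5) = v/(-5 + v))
E(o(3))*D(W(P(-2))) = -6*(8 + 2/(-2))/(-5 + (8 + 2/(-2))) = -6*(8 + 2*(-½))/(-5 + (8 + 2*(-½))) = -6*(8 - 1)/(-5 + (8 - 1)) = -42/(-5 + 7) = -42/2 = -6*7/2 = -21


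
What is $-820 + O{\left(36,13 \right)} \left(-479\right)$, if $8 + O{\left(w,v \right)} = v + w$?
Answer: $-20459$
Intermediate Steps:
$O{\left(w,v \right)} = -8 + v + w$ ($O{\left(w,v \right)} = -8 + \left(v + w\right) = -8 + v + w$)
$-820 + O{\left(36,13 \right)} \left(-479\right) = -820 + \left(-8 + 13 + 36\right) \left(-479\right) = -820 + 41 \left(-479\right) = -820 - 19639 = -20459$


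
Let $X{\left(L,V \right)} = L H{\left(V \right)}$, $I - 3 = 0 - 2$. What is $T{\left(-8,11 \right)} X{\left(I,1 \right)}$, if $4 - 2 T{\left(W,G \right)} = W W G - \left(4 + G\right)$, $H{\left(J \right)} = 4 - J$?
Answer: $- \frac{2055}{2} \approx -1027.5$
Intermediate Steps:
$T{\left(W,G \right)} = 4 + \frac{G}{2} - \frac{G W^{2}}{2}$ ($T{\left(W,G \right)} = 2 - \frac{W W G - \left(4 + G\right)}{2} = 2 - \frac{W^{2} G - \left(4 + G\right)}{2} = 2 - \frac{G W^{2} - \left(4 + G\right)}{2} = 2 - \frac{-4 - G + G W^{2}}{2} = 2 + \left(2 + \frac{G}{2} - \frac{G W^{2}}{2}\right) = 4 + \frac{G}{2} - \frac{G W^{2}}{2}$)
$I = 1$ ($I = 3 + \left(0 - 2\right) = 3 - 2 = 1$)
$X{\left(L,V \right)} = L \left(4 - V\right)$
$T{\left(-8,11 \right)} X{\left(I,1 \right)} = \left(4 + \frac{1}{2} \cdot 11 - \frac{11 \left(-8\right)^{2}}{2}\right) 1 \left(4 - 1\right) = \left(4 + \frac{11}{2} - \frac{11}{2} \cdot 64\right) 1 \left(4 - 1\right) = \left(4 + \frac{11}{2} - 352\right) 1 \cdot 3 = \left(- \frac{685}{2}\right) 3 = - \frac{2055}{2}$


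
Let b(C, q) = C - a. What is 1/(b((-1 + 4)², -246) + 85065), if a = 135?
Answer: 1/84939 ≈ 1.1773e-5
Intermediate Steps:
b(C, q) = -135 + C (b(C, q) = C - 1*135 = C - 135 = -135 + C)
1/(b((-1 + 4)², -246) + 85065) = 1/((-135 + (-1 + 4)²) + 85065) = 1/((-135 + 3²) + 85065) = 1/((-135 + 9) + 85065) = 1/(-126 + 85065) = 1/84939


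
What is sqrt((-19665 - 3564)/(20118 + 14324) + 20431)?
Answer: sqrt(24235501564666)/34442 ≈ 142.93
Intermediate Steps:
sqrt((-19665 - 3564)/(20118 + 14324) + 20431) = sqrt(-23229/34442 + 20431) = sqrt(703661273/34442) = sqrt(24235501564666)/34442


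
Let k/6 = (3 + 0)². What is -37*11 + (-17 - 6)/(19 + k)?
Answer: -29734/73 ≈ -407.31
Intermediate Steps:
k = 54 (k = 6*(3 + 0)² = 6*3² = 6*9 = 54)
-37*11 + (-17 - 6)/(19 + k) = -37*11 + (-17 - 6)/(19 + 54) = -407 - 23/73 = -29734/73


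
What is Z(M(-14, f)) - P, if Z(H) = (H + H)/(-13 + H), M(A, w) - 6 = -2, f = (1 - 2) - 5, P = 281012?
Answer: -2529116/9 ≈ -2.8101e+5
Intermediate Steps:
f = -6 (f = -1 - 5 = -6)
M(A, w) = 4 (M(A, w) = 6 - 2 = 4)
Z(H) = 2*H/(-13 + H) (Z(H) = (2*H)/(-13 + H) = 2*H/(-13 + H))
Z(M(-14, f)) - P = 2*4/(-13 + 4) - 1*281012 = 2*4/(-9) - 281012 = 2*4*(-⅑) - 281012 = -8/9 - 281012 = -2529116/9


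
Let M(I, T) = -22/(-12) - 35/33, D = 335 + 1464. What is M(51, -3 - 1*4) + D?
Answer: 39595/22 ≈ 1799.8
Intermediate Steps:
D = 1799
M(I, T) = 17/22 (M(I, T) = -22*(-1/12) - 35*1/33 = 11/6 - 35/33 = 17/22)
M(51, -3 - 1*4) + D = 17/22 + 1799 = 39595/22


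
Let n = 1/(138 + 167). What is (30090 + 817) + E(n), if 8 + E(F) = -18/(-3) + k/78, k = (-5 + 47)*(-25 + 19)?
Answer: 401723/13 ≈ 30902.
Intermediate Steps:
n = 1/305 ≈ 0.0032787
k = -252 (k = 42*(-6) = -252)
E(F) = -68/13 (E(F) = -8 + (-18/(-3) - 252/78) = -8 + (-18*(-1/3) - 252*1/78) = -8 + (6 - 42/13) = -8 + 36/13 = -68/13)
(30090 + 817) + E(n) = (30090 + 817) - 68/13 = 30907 - 68/13 = 401723/13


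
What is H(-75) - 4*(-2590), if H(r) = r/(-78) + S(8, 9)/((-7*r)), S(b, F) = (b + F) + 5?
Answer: 141427697/13650 ≈ 10361.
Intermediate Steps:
S(b, F) = 5 + F + b (S(b, F) = (F + b) + 5 = 5 + F + b)
H(r) = -22/(7*r) - r/78 (H(r) = r/(-78) + (5 + 9 + 8)/((-7*r)) = r*(-1/78) + 22*(-1/(7*r)) = -r/78 - 22/(7*r) = -22/(7*r) - r/78)
H(-75) - 4*(-2590) = (-22/7/(-75) - 1/78*(-75)) - 4*(-2590) = (-22/7*(-1/75) + 25/26) - 1*(-10360) = (22/525 + 25/26) + 10360 = 13697/13650 + 10360 = 141427697/13650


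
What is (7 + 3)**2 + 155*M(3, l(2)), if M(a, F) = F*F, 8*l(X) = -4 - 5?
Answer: 18955/64 ≈ 296.17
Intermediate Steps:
l(X) = -9/8 (l(X) = (-4 - 5)/8 = (1/8)*(-9) = -9/8)
M(a, F) = F**2
(7 + 3)**2 + 155*M(3, l(2)) = (7 + 3)**2 + 155*(-9/8)**2 = 10**2 + 155*(81/64) = 100 + 12555/64 = 18955/64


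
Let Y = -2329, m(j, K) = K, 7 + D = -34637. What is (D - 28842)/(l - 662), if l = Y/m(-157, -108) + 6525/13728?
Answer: 7843822272/79068323 ≈ 99.203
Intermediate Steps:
D = -34644 (D = -7 - 34637 = -34644)
l = 2723101/123552 (l = -2329/(-108) + 6525/13728 = -2329*(-1/108) + 6525*(1/13728) = 2329/108 + 2175/4576 = 2723101/123552 ≈ 22.040)
(D - 28842)/(l - 662) = (-34644 - 28842)/(2723101/123552 - 662) = -63486/(-79068323/123552) = -63486*(-123552/79068323) = 7843822272/79068323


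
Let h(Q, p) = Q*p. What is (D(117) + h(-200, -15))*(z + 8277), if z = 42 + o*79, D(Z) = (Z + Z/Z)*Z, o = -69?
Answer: 48199608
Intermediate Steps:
D(Z) = Z*(1 + Z) (D(Z) = (Z + 1)*Z = (1 + Z)*Z = Z*(1 + Z))
z = -5409 (z = 42 - 69*79 = 42 - 5451 = -5409)
(D(117) + h(-200, -15))*(z + 8277) = (117*(1 + 117) - 200*(-15))*(-5409 + 8277) = (117*118 + 3000)*2868 = (13806 + 3000)*2868 = 16806*2868 = 48199608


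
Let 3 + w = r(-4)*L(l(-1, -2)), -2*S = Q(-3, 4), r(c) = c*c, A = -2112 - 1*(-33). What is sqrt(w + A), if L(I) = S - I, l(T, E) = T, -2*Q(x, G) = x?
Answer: I*sqrt(2078) ≈ 45.585*I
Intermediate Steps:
Q(x, G) = -x/2
A = -2079 (A = -2112 + 33 = -2079)
r(c) = c**2
S = -3/4 (S = -(-1)*(-3)/4 = -1/2*3/2 = -3/4 ≈ -0.75000)
L(I) = -3/4 - I
w = 1 (w = -3 + (-4)**2*(-3/4 - 1*(-1)) = -3 + 16*(-3/4 + 1) = -3 + 16*(1/4) = -3 + 4 = 1)
sqrt(w + A) = sqrt(1 - 2079) = sqrt(-2078) = I*sqrt(2078)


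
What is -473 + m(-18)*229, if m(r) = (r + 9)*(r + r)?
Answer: 73723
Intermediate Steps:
m(r) = 2*r*(9 + r) (m(r) = (9 + r)*(2*r) = 2*r*(9 + r))
-473 + m(-18)*229 = -473 + (2*(-18)*(9 - 18))*229 = -473 + (2*(-18)*(-9))*229 = -473 + 324*229 = -473 + 74196 = 73723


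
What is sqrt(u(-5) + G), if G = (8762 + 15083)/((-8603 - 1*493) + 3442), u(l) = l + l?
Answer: I*sqrt(454496790)/5654 ≈ 3.7706*I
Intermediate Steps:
u(l) = 2*l
G = -23845/5654 (G = 23845/((-8603 - 493) + 3442) = 23845/(-9096 + 3442) = 23845/(-5654) = 23845*(-1/5654) = -23845/5654 ≈ -4.2174)
sqrt(u(-5) + G) = sqrt(2*(-5) - 23845/5654) = sqrt(-10 - 23845/5654) = sqrt(-80385/5654) = I*sqrt(454496790)/5654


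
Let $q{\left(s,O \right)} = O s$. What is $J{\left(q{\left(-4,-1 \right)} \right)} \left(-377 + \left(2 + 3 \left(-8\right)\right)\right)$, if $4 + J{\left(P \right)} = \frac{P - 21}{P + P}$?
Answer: $\frac{19551}{8} \approx 2443.9$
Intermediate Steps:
$J{\left(P \right)} = -4 + \frac{-21 + P}{2 P}$ ($J{\left(P \right)} = -4 + \frac{P - 21}{P + P} = -4 + \frac{-21 + P}{2 P}$)
$J{\left(q{\left(-4,-1 \right)} \right)} \left(-377 + \left(2 + 3 \left(-8\right)\right)\right) = \frac{7 \left(-3 - \left(-1\right) \left(-4\right)\right)}{2 \left(\left(-1\right) \left(-4\right)\right)} \left(-377 + \left(2 + 3 \left(-8\right)\right)\right) = \frac{7 \left(-3 - 4\right)}{2 \cdot 4} \left(-377 + \left(2 - 24\right)\right) = \frac{7}{2} \cdot \frac{1}{4} \left(-3 - 4\right) \left(-377 - 22\right) = \frac{7}{2} \cdot \frac{1}{4} \left(-7\right) \left(-399\right) = \left(- \frac{49}{8}\right) \left(-399\right) = \frac{19551}{8}$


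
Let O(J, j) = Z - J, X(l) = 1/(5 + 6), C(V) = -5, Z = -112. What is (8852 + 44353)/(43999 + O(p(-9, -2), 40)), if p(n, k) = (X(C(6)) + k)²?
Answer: 2145935/1769962 ≈ 1.2124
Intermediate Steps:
X(l) = 1/11
p(n, k) = (1/11 + k)²
O(J, j) = -112 - J
(8852 + 44353)/(43999 + O(p(-9, -2), 40)) = (8852 + 44353)/(43999 + (-112 - (1 + 11*(-2))²/121)) = 53205/(43999 + (-112 - (1 - 22)²/121)) = 53205/(43999 + (-112 - (-21)²/121)) = 53205/(43999 + (-112 - 441/121)) = 53205/(43999 - 13993/121) = 53205/(5309886/121) = 53205*(121/5309886) = 2145935/1769962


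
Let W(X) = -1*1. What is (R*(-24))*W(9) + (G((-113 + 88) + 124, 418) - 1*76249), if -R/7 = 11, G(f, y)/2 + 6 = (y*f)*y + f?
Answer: 34517441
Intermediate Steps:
G(f, y) = -12 + 2*f + 2*f*y**2 (G(f, y) = -12 + 2*((y*f)*y + f) = -12 + 2*((f*y)*y + f) = -12 + 2*(f*y**2 + f) = -12 + 2*(f + f*y**2) = -12 + (2*f + 2*f*y**2) = -12 + 2*f + 2*f*y**2)
W(X) = -1
R = -77 (R = -7*11 = -77)
(R*(-24))*W(9) + (G((-113 + 88) + 124, 418) - 1*76249) = -77*(-24)*(-1) + ((-12 + 2*((-113 + 88) + 124) + 2*((-113 + 88) + 124)*418**2) - 1*76249) = 1848*(-1) + ((-12 + 2*(-25 + 124) + 2*(-25 + 124)*174724) - 76249) = -1848 + ((-12 + 2*99 + 2*99*174724) - 76249) = -1848 + ((-12 + 198 + 34595352) - 76249) = -1848 + (34595538 - 76249) = -1848 + 34519289 = 34517441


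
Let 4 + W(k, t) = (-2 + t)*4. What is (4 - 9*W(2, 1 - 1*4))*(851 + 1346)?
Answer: 483340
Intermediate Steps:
W(k, t) = -12 + 4*t (W(k, t) = -4 + (-2 + t)*4 = -4 + (-8 + 4*t) = -12 + 4*t)
(4 - 9*W(2, 1 - 1*4))*(851 + 1346) = (4 - 9*(-12 + 4*(1 - 1*4)))*(851 + 1346) = (4 - 9*(-12 + 4*(1 - 4)))*2197 = (4 - 9*(-12 + 4*(-3)))*2197 = (4 - 9*(-12 - 12))*2197 = (4 - 9*(-24))*2197 = (4 + 216)*2197 = 220*2197 = 483340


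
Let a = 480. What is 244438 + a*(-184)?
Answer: 156118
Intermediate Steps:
244438 + a*(-184) = 244438 + 480*(-184) = 244438 - 88320 = 156118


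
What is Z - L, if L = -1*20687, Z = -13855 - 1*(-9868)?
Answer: 16700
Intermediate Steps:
Z = -3987 (Z = -13855 + 9868 = -3987)
L = -20687
Z - L = -3987 - 1*(-20687) = -3987 + 20687 = 16700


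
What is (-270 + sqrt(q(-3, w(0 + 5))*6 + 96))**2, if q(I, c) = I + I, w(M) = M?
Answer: 72960 - 1080*sqrt(15) ≈ 68777.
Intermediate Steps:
q(I, c) = 2*I
(-270 + sqrt(q(-3, w(0 + 5))*6 + 96))**2 = (-270 + sqrt((2*(-3))*6 + 96))**2 = (-270 + sqrt(-6*6 + 96))**2 = (-270 + sqrt(-36 + 96))**2 = (-270 + sqrt(60))**2 = (-270 + 2*sqrt(15))**2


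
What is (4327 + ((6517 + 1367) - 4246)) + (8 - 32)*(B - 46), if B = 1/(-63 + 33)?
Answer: 45349/5 ≈ 9069.8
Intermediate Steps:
B = -1/30 (B = 1/(-30) = -1/30 ≈ -0.033333)
(4327 + ((6517 + 1367) - 4246)) + (8 - 32)*(B - 46) = (4327 + ((6517 + 1367) - 4246)) + (8 - 32)*(-1/30 - 46) = (4327 + (7884 - 4246)) - 24*(-1381/30) = (4327 + 3638) + 5524/5 = 7965 + 5524/5 = 45349/5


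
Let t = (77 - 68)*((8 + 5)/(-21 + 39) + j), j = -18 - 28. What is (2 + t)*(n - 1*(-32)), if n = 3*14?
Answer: -30007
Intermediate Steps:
j = -46
n = 42
t = -815/2 (t = (77 - 68)*((8 + 5)/(-21 + 39) - 46) = 9*(13/18 - 46) = 9*(-815/18) = -815/2 ≈ -407.50)
(2 + t)*(n - 1*(-32)) = (2 - 815/2)*(42 - 1*(-32)) = -811*(42 + 32)/2 = -811/2*74 = -30007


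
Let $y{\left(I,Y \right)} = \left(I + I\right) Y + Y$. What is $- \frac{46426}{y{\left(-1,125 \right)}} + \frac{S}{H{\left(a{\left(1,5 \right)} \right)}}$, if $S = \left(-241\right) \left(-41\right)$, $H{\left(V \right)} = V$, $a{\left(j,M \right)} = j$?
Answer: $\frac{1281551}{125} \approx 10252.0$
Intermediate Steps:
$S = 9881$
$y{\left(I,Y \right)} = Y + 2 I Y$ ($y{\left(I,Y \right)} = 2 I Y + Y = Y + 2 I Y$)
$- \frac{46426}{y{\left(-1,125 \right)}} + \frac{S}{H{\left(a{\left(1,5 \right)} \right)}} = - \frac{46426}{125 \left(1 + 2 \left(-1\right)\right)} + \frac{9881}{1} = - \frac{46426}{125 \left(1 - 2\right)} + 9881 \cdot 1 = - \frac{46426}{125 \left(-1\right)} + 9881 = - \frac{46426}{-125} + 9881 = \left(-46426\right) \left(- \frac{1}{125}\right) + 9881 = \frac{46426}{125} + 9881 = \frac{1281551}{125}$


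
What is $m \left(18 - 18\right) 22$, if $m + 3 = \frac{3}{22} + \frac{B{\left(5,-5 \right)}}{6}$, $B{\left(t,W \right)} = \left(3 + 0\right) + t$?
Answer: $0$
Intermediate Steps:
$B{\left(t,W \right)} = 3 + t$
$m = - \frac{101}{66}$ ($m = -3 + \left(\frac{3}{22} + \frac{3 + 5}{6}\right) = -3 + \left(3 \cdot \frac{1}{22} + 8 \cdot \frac{1}{6}\right) = -3 + \left(\frac{3}{22} + \frac{4}{3}\right) = -3 + \frac{97}{66} = - \frac{101}{66} \approx -1.5303$)
$m \left(18 - 18\right) 22 = - \frac{101 \left(18 - 18\right)}{66} \cdot 22 = \left(- \frac{101}{66}\right) 0 \cdot 22 = 0 \cdot 22 = 0$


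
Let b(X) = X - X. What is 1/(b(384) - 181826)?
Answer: -1/181826 ≈ -5.4998e-6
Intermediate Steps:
b(X) = 0
1/(b(384) - 181826) = 1/(0 - 181826) = 1/(-181826) = -1/181826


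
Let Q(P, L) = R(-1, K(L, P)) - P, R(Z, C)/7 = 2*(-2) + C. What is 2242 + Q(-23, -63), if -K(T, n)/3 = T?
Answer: 3560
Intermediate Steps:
K(T, n) = -3*T
R(Z, C) = -28 + 7*C (R(Z, C) = 7*(2*(-2) + C) = 7*(-4 + C) = -28 + 7*C)
Q(P, L) = -28 - P - 21*L (Q(P, L) = (-28 + 7*(-3*L)) - P = (-28 - 21*L) - P = -28 - P - 21*L)
2242 + Q(-23, -63) = 2242 + (-28 - 1*(-23) - 21*(-63)) = 2242 + (-28 + 23 + 1323) = 2242 + 1318 = 3560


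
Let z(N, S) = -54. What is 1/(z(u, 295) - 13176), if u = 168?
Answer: -1/13230 ≈ -7.5586e-5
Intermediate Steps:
1/(z(u, 295) - 13176) = 1/(-54 - 13176) = 1/(-13230) = -1/13230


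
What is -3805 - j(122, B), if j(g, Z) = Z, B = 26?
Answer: -3831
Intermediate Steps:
-3805 - j(122, B) = -3805 - 1*26 = -3805 - 26 = -3831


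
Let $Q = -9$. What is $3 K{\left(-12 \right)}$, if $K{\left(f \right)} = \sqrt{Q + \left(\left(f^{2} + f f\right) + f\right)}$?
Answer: $3 \sqrt{267} \approx 49.02$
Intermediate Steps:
$K{\left(f \right)} = \sqrt{-9 + f + 2 f^{2}}$ ($K{\left(f \right)} = \sqrt{-9 + \left(\left(f^{2} + f f\right) + f\right)} = \sqrt{-9 + \left(\left(f^{2} + f^{2}\right) + f\right)} = \sqrt{-9 + \left(2 f^{2} + f\right)} = \sqrt{-9 + \left(f + 2 f^{2}\right)} = \sqrt{-9 + f + 2 f^{2}}$)
$3 K{\left(-12 \right)} = 3 \sqrt{-9 - 12 + 2 \left(-12\right)^{2}} = 3 \sqrt{-9 - 12 + 2 \cdot 144} = 3 \sqrt{-9 - 12 + 288} = 3 \sqrt{267}$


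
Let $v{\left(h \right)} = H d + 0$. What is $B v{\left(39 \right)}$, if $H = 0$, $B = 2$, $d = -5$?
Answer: $0$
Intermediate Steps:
$v{\left(h \right)} = 0$ ($v{\left(h \right)} = 0 \left(-5\right) + 0 = 0 + 0 = 0$)
$B v{\left(39 \right)} = 2 \cdot 0 = 0$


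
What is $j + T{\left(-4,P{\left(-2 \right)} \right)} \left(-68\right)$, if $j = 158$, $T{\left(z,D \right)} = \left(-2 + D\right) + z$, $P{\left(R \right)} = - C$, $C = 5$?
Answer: $906$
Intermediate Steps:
$P{\left(R \right)} = -5$ ($P{\left(R \right)} = \left(-1\right) 5 = -5$)
$T{\left(z,D \right)} = -2 + D + z$
$j + T{\left(-4,P{\left(-2 \right)} \right)} \left(-68\right) = 158 + \left(-2 - 5 - 4\right) \left(-68\right) = 158 - -748 = 158 + 748 = 906$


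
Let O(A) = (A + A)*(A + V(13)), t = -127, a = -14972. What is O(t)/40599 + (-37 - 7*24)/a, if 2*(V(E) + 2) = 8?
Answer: 483683795/607848228 ≈ 0.79573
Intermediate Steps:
V(E) = 2 (V(E) = -2 + (½)*8 = -2 + 4 = 2)
O(A) = 2*A*(2 + A) (O(A) = (A + A)*(A + 2) = (2*A)*(2 + A) = 2*A*(2 + A))
O(t)/40599 + (-37 - 7*24)/a = (2*(-127)*(2 - 127))/40599 + (-37 - 7*24)/(-14972) = (2*(-127)*(-125))*(1/40599) + (-37 - 168)*(-1/14972) = 31750*(1/40599) - 205*(-1/14972) = 31750/40599 + 205/14972 = 483683795/607848228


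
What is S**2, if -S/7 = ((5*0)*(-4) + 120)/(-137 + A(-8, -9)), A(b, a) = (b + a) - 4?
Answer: 176400/6241 ≈ 28.265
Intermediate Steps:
A(b, a) = -4 + a + b (A(b, a) = (a + b) - 4 = -4 + a + b)
S = 420/79 (S = -7*((5*0)*(-4) + 120)/(-137 + (-4 - 9 - 8)) = -7*(0*(-4) + 120)/(-137 - 21) = -7*(0 + 120)/(-158) = -840*(-1)/158 = -7*(-60/79) = 420/79 ≈ 5.3165)
S**2 = (420/79)**2 = 176400/6241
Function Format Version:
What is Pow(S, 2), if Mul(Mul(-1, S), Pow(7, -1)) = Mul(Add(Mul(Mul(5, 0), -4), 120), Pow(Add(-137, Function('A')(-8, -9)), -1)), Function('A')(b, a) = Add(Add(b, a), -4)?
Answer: Rational(176400, 6241) ≈ 28.265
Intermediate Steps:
Function('A')(b, a) = Add(-4, a, b) (Function('A')(b, a) = Add(Add(a, b), -4) = Add(-4, a, b))
S = Rational(420, 79) (S = Mul(-7, Mul(Add(Mul(Mul(5, 0), -4), 120), Pow(Add(-137, Add(-4, -9, -8)), -1))) = Mul(-7, Mul(Add(Mul(0, -4), 120), Pow(Add(-137, -21), -1))) = Mul(-7, Mul(Add(0, 120), Pow(-158, -1))) = Mul(-7, Mul(120, Rational(-1, 158))) = Mul(-7, Rational(-60, 79)) = Rational(420, 79) ≈ 5.3165)
Pow(S, 2) = Pow(Rational(420, 79), 2) = Rational(176400, 6241)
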